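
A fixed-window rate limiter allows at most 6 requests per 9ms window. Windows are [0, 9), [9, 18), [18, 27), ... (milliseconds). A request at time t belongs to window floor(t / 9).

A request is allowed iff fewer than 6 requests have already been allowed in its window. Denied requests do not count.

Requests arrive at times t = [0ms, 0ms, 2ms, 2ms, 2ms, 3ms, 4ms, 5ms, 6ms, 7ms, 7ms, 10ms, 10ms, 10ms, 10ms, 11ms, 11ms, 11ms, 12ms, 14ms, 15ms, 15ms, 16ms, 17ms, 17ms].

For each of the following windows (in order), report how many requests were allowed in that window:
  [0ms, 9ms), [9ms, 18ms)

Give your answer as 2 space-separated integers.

Answer: 6 6

Derivation:
Processing requests:
  req#1 t=0ms (window 0): ALLOW
  req#2 t=0ms (window 0): ALLOW
  req#3 t=2ms (window 0): ALLOW
  req#4 t=2ms (window 0): ALLOW
  req#5 t=2ms (window 0): ALLOW
  req#6 t=3ms (window 0): ALLOW
  req#7 t=4ms (window 0): DENY
  req#8 t=5ms (window 0): DENY
  req#9 t=6ms (window 0): DENY
  req#10 t=7ms (window 0): DENY
  req#11 t=7ms (window 0): DENY
  req#12 t=10ms (window 1): ALLOW
  req#13 t=10ms (window 1): ALLOW
  req#14 t=10ms (window 1): ALLOW
  req#15 t=10ms (window 1): ALLOW
  req#16 t=11ms (window 1): ALLOW
  req#17 t=11ms (window 1): ALLOW
  req#18 t=11ms (window 1): DENY
  req#19 t=12ms (window 1): DENY
  req#20 t=14ms (window 1): DENY
  req#21 t=15ms (window 1): DENY
  req#22 t=15ms (window 1): DENY
  req#23 t=16ms (window 1): DENY
  req#24 t=17ms (window 1): DENY
  req#25 t=17ms (window 1): DENY

Allowed counts by window: 6 6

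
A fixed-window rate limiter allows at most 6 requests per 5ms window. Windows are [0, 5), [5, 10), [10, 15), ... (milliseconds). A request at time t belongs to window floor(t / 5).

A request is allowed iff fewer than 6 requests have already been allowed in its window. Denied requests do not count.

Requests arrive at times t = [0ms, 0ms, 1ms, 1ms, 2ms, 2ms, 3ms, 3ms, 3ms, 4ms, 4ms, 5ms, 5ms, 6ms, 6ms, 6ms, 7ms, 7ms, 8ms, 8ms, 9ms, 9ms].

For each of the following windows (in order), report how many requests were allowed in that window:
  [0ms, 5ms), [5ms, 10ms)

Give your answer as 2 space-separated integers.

Answer: 6 6

Derivation:
Processing requests:
  req#1 t=0ms (window 0): ALLOW
  req#2 t=0ms (window 0): ALLOW
  req#3 t=1ms (window 0): ALLOW
  req#4 t=1ms (window 0): ALLOW
  req#5 t=2ms (window 0): ALLOW
  req#6 t=2ms (window 0): ALLOW
  req#7 t=3ms (window 0): DENY
  req#8 t=3ms (window 0): DENY
  req#9 t=3ms (window 0): DENY
  req#10 t=4ms (window 0): DENY
  req#11 t=4ms (window 0): DENY
  req#12 t=5ms (window 1): ALLOW
  req#13 t=5ms (window 1): ALLOW
  req#14 t=6ms (window 1): ALLOW
  req#15 t=6ms (window 1): ALLOW
  req#16 t=6ms (window 1): ALLOW
  req#17 t=7ms (window 1): ALLOW
  req#18 t=7ms (window 1): DENY
  req#19 t=8ms (window 1): DENY
  req#20 t=8ms (window 1): DENY
  req#21 t=9ms (window 1): DENY
  req#22 t=9ms (window 1): DENY

Allowed counts by window: 6 6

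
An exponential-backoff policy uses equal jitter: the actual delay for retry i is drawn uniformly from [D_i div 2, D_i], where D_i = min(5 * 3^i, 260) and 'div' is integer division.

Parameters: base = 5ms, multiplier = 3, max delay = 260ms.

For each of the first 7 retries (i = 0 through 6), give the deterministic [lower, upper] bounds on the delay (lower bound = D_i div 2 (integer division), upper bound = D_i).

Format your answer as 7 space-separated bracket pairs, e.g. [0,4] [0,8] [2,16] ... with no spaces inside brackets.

Computing bounds per retry:
  i=0: D_i=min(5*3^0,260)=5, bounds=[2,5]
  i=1: D_i=min(5*3^1,260)=15, bounds=[7,15]
  i=2: D_i=min(5*3^2,260)=45, bounds=[22,45]
  i=3: D_i=min(5*3^3,260)=135, bounds=[67,135]
  i=4: D_i=min(5*3^4,260)=260, bounds=[130,260]
  i=5: D_i=min(5*3^5,260)=260, bounds=[130,260]
  i=6: D_i=min(5*3^6,260)=260, bounds=[130,260]

Answer: [2,5] [7,15] [22,45] [67,135] [130,260] [130,260] [130,260]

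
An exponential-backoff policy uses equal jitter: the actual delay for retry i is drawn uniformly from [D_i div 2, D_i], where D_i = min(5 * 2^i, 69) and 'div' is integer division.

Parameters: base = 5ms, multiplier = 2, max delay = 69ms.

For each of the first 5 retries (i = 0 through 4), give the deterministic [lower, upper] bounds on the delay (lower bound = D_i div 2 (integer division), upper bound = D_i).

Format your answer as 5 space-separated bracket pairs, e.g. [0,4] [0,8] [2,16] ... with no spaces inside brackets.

Answer: [2,5] [5,10] [10,20] [20,40] [34,69]

Derivation:
Computing bounds per retry:
  i=0: D_i=min(5*2^0,69)=5, bounds=[2,5]
  i=1: D_i=min(5*2^1,69)=10, bounds=[5,10]
  i=2: D_i=min(5*2^2,69)=20, bounds=[10,20]
  i=3: D_i=min(5*2^3,69)=40, bounds=[20,40]
  i=4: D_i=min(5*2^4,69)=69, bounds=[34,69]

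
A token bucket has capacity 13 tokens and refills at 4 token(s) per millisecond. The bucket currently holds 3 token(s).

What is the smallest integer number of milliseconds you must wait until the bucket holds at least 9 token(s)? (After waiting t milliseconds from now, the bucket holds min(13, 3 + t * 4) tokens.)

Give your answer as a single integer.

Need 3 + t * 4 >= 9, so t >= 6/4.
Smallest integer t = ceil(6/4) = 2.

Answer: 2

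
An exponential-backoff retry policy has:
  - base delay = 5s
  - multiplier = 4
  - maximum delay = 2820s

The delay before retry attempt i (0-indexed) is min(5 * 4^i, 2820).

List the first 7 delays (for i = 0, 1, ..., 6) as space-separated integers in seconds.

Answer: 5 20 80 320 1280 2820 2820

Derivation:
Computing each delay:
  i=0: min(5*4^0, 2820) = 5
  i=1: min(5*4^1, 2820) = 20
  i=2: min(5*4^2, 2820) = 80
  i=3: min(5*4^3, 2820) = 320
  i=4: min(5*4^4, 2820) = 1280
  i=5: min(5*4^5, 2820) = 2820
  i=6: min(5*4^6, 2820) = 2820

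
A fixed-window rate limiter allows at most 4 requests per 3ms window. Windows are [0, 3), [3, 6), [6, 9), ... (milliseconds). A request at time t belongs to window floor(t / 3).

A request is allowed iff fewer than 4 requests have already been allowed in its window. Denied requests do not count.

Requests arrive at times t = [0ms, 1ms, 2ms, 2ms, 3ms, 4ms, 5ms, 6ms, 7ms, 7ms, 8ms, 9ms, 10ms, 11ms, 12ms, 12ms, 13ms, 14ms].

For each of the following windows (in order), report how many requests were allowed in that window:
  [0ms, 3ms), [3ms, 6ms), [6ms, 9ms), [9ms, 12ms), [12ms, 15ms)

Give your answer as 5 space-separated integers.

Processing requests:
  req#1 t=0ms (window 0): ALLOW
  req#2 t=1ms (window 0): ALLOW
  req#3 t=2ms (window 0): ALLOW
  req#4 t=2ms (window 0): ALLOW
  req#5 t=3ms (window 1): ALLOW
  req#6 t=4ms (window 1): ALLOW
  req#7 t=5ms (window 1): ALLOW
  req#8 t=6ms (window 2): ALLOW
  req#9 t=7ms (window 2): ALLOW
  req#10 t=7ms (window 2): ALLOW
  req#11 t=8ms (window 2): ALLOW
  req#12 t=9ms (window 3): ALLOW
  req#13 t=10ms (window 3): ALLOW
  req#14 t=11ms (window 3): ALLOW
  req#15 t=12ms (window 4): ALLOW
  req#16 t=12ms (window 4): ALLOW
  req#17 t=13ms (window 4): ALLOW
  req#18 t=14ms (window 4): ALLOW

Allowed counts by window: 4 3 4 3 4

Answer: 4 3 4 3 4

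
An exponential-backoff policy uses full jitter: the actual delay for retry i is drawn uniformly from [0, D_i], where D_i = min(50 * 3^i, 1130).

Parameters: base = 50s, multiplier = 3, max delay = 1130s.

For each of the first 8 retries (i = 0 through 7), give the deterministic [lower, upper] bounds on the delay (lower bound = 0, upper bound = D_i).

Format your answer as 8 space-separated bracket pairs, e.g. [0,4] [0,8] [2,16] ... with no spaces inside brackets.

Computing bounds per retry:
  i=0: D_i=min(50*3^0,1130)=50, bounds=[0,50]
  i=1: D_i=min(50*3^1,1130)=150, bounds=[0,150]
  i=2: D_i=min(50*3^2,1130)=450, bounds=[0,450]
  i=3: D_i=min(50*3^3,1130)=1130, bounds=[0,1130]
  i=4: D_i=min(50*3^4,1130)=1130, bounds=[0,1130]
  i=5: D_i=min(50*3^5,1130)=1130, bounds=[0,1130]
  i=6: D_i=min(50*3^6,1130)=1130, bounds=[0,1130]
  i=7: D_i=min(50*3^7,1130)=1130, bounds=[0,1130]

Answer: [0,50] [0,150] [0,450] [0,1130] [0,1130] [0,1130] [0,1130] [0,1130]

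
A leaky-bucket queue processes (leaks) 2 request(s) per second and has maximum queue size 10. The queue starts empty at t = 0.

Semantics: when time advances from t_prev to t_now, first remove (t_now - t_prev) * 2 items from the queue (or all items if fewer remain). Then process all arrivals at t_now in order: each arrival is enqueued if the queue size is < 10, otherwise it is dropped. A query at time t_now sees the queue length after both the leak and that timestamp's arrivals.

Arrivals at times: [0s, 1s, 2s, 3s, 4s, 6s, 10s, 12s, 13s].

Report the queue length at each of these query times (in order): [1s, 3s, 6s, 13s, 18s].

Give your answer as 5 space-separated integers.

Answer: 1 1 1 1 0

Derivation:
Queue lengths at query times:
  query t=1s: backlog = 1
  query t=3s: backlog = 1
  query t=6s: backlog = 1
  query t=13s: backlog = 1
  query t=18s: backlog = 0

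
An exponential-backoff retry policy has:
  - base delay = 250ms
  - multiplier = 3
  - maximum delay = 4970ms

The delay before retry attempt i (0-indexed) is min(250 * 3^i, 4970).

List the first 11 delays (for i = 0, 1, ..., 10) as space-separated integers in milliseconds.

Answer: 250 750 2250 4970 4970 4970 4970 4970 4970 4970 4970

Derivation:
Computing each delay:
  i=0: min(250*3^0, 4970) = 250
  i=1: min(250*3^1, 4970) = 750
  i=2: min(250*3^2, 4970) = 2250
  i=3: min(250*3^3, 4970) = 4970
  i=4: min(250*3^4, 4970) = 4970
  i=5: min(250*3^5, 4970) = 4970
  i=6: min(250*3^6, 4970) = 4970
  i=7: min(250*3^7, 4970) = 4970
  i=8: min(250*3^8, 4970) = 4970
  i=9: min(250*3^9, 4970) = 4970
  i=10: min(250*3^10, 4970) = 4970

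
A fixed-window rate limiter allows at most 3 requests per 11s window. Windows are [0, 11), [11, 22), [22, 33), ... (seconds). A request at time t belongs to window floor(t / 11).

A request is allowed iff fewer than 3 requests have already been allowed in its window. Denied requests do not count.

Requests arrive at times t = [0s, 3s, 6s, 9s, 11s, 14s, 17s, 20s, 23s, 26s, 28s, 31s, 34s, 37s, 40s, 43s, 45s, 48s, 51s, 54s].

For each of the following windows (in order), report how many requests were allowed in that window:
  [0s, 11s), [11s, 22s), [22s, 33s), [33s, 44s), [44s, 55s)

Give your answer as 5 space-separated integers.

Answer: 3 3 3 3 3

Derivation:
Processing requests:
  req#1 t=0s (window 0): ALLOW
  req#2 t=3s (window 0): ALLOW
  req#3 t=6s (window 0): ALLOW
  req#4 t=9s (window 0): DENY
  req#5 t=11s (window 1): ALLOW
  req#6 t=14s (window 1): ALLOW
  req#7 t=17s (window 1): ALLOW
  req#8 t=20s (window 1): DENY
  req#9 t=23s (window 2): ALLOW
  req#10 t=26s (window 2): ALLOW
  req#11 t=28s (window 2): ALLOW
  req#12 t=31s (window 2): DENY
  req#13 t=34s (window 3): ALLOW
  req#14 t=37s (window 3): ALLOW
  req#15 t=40s (window 3): ALLOW
  req#16 t=43s (window 3): DENY
  req#17 t=45s (window 4): ALLOW
  req#18 t=48s (window 4): ALLOW
  req#19 t=51s (window 4): ALLOW
  req#20 t=54s (window 4): DENY

Allowed counts by window: 3 3 3 3 3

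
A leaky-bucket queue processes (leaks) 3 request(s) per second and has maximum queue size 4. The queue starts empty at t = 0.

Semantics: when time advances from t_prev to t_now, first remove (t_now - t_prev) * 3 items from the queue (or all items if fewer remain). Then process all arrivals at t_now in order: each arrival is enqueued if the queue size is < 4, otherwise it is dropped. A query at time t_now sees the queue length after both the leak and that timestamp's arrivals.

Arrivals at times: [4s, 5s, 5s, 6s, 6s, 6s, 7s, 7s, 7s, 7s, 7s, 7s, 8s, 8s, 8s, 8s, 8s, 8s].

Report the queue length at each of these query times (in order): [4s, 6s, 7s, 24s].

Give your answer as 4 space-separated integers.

Answer: 1 3 4 0

Derivation:
Queue lengths at query times:
  query t=4s: backlog = 1
  query t=6s: backlog = 3
  query t=7s: backlog = 4
  query t=24s: backlog = 0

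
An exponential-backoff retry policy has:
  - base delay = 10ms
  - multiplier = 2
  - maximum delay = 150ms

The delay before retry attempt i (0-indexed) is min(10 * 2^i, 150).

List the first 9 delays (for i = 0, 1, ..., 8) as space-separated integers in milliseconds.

Computing each delay:
  i=0: min(10*2^0, 150) = 10
  i=1: min(10*2^1, 150) = 20
  i=2: min(10*2^2, 150) = 40
  i=3: min(10*2^3, 150) = 80
  i=4: min(10*2^4, 150) = 150
  i=5: min(10*2^5, 150) = 150
  i=6: min(10*2^6, 150) = 150
  i=7: min(10*2^7, 150) = 150
  i=8: min(10*2^8, 150) = 150

Answer: 10 20 40 80 150 150 150 150 150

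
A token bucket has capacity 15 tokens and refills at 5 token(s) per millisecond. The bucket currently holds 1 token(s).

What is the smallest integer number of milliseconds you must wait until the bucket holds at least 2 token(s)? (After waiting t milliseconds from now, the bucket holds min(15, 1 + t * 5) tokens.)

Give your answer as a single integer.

Answer: 1

Derivation:
Need 1 + t * 5 >= 2, so t >= 1/5.
Smallest integer t = ceil(1/5) = 1.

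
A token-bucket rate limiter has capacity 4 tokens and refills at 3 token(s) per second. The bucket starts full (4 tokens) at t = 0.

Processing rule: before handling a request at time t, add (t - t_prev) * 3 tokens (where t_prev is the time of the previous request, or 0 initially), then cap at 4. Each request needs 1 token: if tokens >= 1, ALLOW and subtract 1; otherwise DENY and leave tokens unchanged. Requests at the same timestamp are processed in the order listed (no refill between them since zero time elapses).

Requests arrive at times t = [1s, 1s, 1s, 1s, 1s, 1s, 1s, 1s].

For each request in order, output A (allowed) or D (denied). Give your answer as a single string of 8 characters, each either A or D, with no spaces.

Simulating step by step:
  req#1 t=1s: ALLOW
  req#2 t=1s: ALLOW
  req#3 t=1s: ALLOW
  req#4 t=1s: ALLOW
  req#5 t=1s: DENY
  req#6 t=1s: DENY
  req#7 t=1s: DENY
  req#8 t=1s: DENY

Answer: AAAADDDD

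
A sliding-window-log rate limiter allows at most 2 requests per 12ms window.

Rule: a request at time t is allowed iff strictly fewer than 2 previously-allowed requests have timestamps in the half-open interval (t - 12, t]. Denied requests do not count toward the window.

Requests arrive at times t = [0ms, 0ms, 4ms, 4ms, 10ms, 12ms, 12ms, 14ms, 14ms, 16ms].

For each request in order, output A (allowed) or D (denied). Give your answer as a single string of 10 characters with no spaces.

Answer: AADDDAADDD

Derivation:
Tracking allowed requests in the window:
  req#1 t=0ms: ALLOW
  req#2 t=0ms: ALLOW
  req#3 t=4ms: DENY
  req#4 t=4ms: DENY
  req#5 t=10ms: DENY
  req#6 t=12ms: ALLOW
  req#7 t=12ms: ALLOW
  req#8 t=14ms: DENY
  req#9 t=14ms: DENY
  req#10 t=16ms: DENY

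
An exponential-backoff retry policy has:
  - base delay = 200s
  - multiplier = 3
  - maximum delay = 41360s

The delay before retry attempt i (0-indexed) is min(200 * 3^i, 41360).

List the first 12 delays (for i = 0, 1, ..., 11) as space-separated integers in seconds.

Computing each delay:
  i=0: min(200*3^0, 41360) = 200
  i=1: min(200*3^1, 41360) = 600
  i=2: min(200*3^2, 41360) = 1800
  i=3: min(200*3^3, 41360) = 5400
  i=4: min(200*3^4, 41360) = 16200
  i=5: min(200*3^5, 41360) = 41360
  i=6: min(200*3^6, 41360) = 41360
  i=7: min(200*3^7, 41360) = 41360
  i=8: min(200*3^8, 41360) = 41360
  i=9: min(200*3^9, 41360) = 41360
  i=10: min(200*3^10, 41360) = 41360
  i=11: min(200*3^11, 41360) = 41360

Answer: 200 600 1800 5400 16200 41360 41360 41360 41360 41360 41360 41360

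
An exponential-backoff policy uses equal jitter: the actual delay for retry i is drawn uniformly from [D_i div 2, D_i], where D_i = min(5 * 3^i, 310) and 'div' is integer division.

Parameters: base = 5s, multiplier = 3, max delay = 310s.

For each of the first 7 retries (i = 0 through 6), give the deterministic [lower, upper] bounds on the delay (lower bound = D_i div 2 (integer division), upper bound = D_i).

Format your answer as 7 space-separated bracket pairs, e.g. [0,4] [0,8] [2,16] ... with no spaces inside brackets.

Computing bounds per retry:
  i=0: D_i=min(5*3^0,310)=5, bounds=[2,5]
  i=1: D_i=min(5*3^1,310)=15, bounds=[7,15]
  i=2: D_i=min(5*3^2,310)=45, bounds=[22,45]
  i=3: D_i=min(5*3^3,310)=135, bounds=[67,135]
  i=4: D_i=min(5*3^4,310)=310, bounds=[155,310]
  i=5: D_i=min(5*3^5,310)=310, bounds=[155,310]
  i=6: D_i=min(5*3^6,310)=310, bounds=[155,310]

Answer: [2,5] [7,15] [22,45] [67,135] [155,310] [155,310] [155,310]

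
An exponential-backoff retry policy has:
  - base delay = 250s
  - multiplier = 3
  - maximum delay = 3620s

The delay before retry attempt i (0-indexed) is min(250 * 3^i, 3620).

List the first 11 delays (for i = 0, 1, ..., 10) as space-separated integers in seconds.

Answer: 250 750 2250 3620 3620 3620 3620 3620 3620 3620 3620

Derivation:
Computing each delay:
  i=0: min(250*3^0, 3620) = 250
  i=1: min(250*3^1, 3620) = 750
  i=2: min(250*3^2, 3620) = 2250
  i=3: min(250*3^3, 3620) = 3620
  i=4: min(250*3^4, 3620) = 3620
  i=5: min(250*3^5, 3620) = 3620
  i=6: min(250*3^6, 3620) = 3620
  i=7: min(250*3^7, 3620) = 3620
  i=8: min(250*3^8, 3620) = 3620
  i=9: min(250*3^9, 3620) = 3620
  i=10: min(250*3^10, 3620) = 3620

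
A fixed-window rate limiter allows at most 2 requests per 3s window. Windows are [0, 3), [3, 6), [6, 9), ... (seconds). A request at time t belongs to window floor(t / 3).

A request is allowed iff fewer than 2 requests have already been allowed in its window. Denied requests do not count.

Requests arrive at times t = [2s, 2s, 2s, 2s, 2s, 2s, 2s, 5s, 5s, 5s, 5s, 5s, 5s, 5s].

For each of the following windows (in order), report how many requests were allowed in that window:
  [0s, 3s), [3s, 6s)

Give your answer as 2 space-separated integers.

Answer: 2 2

Derivation:
Processing requests:
  req#1 t=2s (window 0): ALLOW
  req#2 t=2s (window 0): ALLOW
  req#3 t=2s (window 0): DENY
  req#4 t=2s (window 0): DENY
  req#5 t=2s (window 0): DENY
  req#6 t=2s (window 0): DENY
  req#7 t=2s (window 0): DENY
  req#8 t=5s (window 1): ALLOW
  req#9 t=5s (window 1): ALLOW
  req#10 t=5s (window 1): DENY
  req#11 t=5s (window 1): DENY
  req#12 t=5s (window 1): DENY
  req#13 t=5s (window 1): DENY
  req#14 t=5s (window 1): DENY

Allowed counts by window: 2 2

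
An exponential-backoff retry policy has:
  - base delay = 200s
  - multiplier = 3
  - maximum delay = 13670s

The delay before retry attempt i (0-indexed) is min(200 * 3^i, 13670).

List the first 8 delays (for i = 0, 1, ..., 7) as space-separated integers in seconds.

Computing each delay:
  i=0: min(200*3^0, 13670) = 200
  i=1: min(200*3^1, 13670) = 600
  i=2: min(200*3^2, 13670) = 1800
  i=3: min(200*3^3, 13670) = 5400
  i=4: min(200*3^4, 13670) = 13670
  i=5: min(200*3^5, 13670) = 13670
  i=6: min(200*3^6, 13670) = 13670
  i=7: min(200*3^7, 13670) = 13670

Answer: 200 600 1800 5400 13670 13670 13670 13670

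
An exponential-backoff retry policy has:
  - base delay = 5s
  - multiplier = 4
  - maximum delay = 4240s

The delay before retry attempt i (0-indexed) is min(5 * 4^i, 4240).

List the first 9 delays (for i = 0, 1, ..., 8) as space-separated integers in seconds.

Computing each delay:
  i=0: min(5*4^0, 4240) = 5
  i=1: min(5*4^1, 4240) = 20
  i=2: min(5*4^2, 4240) = 80
  i=3: min(5*4^3, 4240) = 320
  i=4: min(5*4^4, 4240) = 1280
  i=5: min(5*4^5, 4240) = 4240
  i=6: min(5*4^6, 4240) = 4240
  i=7: min(5*4^7, 4240) = 4240
  i=8: min(5*4^8, 4240) = 4240

Answer: 5 20 80 320 1280 4240 4240 4240 4240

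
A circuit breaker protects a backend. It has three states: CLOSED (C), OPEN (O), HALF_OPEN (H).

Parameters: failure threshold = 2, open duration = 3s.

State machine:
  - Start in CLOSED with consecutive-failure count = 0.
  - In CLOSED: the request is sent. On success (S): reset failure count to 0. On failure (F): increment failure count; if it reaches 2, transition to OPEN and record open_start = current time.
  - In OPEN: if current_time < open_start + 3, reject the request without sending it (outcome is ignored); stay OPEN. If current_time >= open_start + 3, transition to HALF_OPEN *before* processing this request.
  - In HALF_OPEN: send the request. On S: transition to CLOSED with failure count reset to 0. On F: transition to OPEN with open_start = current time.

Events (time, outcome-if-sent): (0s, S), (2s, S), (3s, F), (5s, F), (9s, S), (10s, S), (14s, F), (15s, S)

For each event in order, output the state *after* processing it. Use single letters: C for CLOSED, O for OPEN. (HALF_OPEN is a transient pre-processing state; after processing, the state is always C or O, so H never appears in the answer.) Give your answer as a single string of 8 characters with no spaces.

Answer: CCCOCCCC

Derivation:
State after each event:
  event#1 t=0s outcome=S: state=CLOSED
  event#2 t=2s outcome=S: state=CLOSED
  event#3 t=3s outcome=F: state=CLOSED
  event#4 t=5s outcome=F: state=OPEN
  event#5 t=9s outcome=S: state=CLOSED
  event#6 t=10s outcome=S: state=CLOSED
  event#7 t=14s outcome=F: state=CLOSED
  event#8 t=15s outcome=S: state=CLOSED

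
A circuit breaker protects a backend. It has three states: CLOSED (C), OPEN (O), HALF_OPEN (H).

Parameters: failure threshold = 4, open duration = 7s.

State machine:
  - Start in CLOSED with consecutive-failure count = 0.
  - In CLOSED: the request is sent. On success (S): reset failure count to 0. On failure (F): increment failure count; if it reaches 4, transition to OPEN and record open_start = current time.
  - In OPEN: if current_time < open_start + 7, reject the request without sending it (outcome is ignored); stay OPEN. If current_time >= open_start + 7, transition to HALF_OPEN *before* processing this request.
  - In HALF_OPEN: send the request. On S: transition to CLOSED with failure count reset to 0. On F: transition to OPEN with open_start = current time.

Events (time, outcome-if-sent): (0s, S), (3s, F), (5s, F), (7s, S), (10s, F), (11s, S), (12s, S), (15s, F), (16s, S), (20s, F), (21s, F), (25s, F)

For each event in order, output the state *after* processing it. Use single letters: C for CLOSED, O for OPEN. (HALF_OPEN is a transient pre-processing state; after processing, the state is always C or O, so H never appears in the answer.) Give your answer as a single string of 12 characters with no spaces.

State after each event:
  event#1 t=0s outcome=S: state=CLOSED
  event#2 t=3s outcome=F: state=CLOSED
  event#3 t=5s outcome=F: state=CLOSED
  event#4 t=7s outcome=S: state=CLOSED
  event#5 t=10s outcome=F: state=CLOSED
  event#6 t=11s outcome=S: state=CLOSED
  event#7 t=12s outcome=S: state=CLOSED
  event#8 t=15s outcome=F: state=CLOSED
  event#9 t=16s outcome=S: state=CLOSED
  event#10 t=20s outcome=F: state=CLOSED
  event#11 t=21s outcome=F: state=CLOSED
  event#12 t=25s outcome=F: state=CLOSED

Answer: CCCCCCCCCCCC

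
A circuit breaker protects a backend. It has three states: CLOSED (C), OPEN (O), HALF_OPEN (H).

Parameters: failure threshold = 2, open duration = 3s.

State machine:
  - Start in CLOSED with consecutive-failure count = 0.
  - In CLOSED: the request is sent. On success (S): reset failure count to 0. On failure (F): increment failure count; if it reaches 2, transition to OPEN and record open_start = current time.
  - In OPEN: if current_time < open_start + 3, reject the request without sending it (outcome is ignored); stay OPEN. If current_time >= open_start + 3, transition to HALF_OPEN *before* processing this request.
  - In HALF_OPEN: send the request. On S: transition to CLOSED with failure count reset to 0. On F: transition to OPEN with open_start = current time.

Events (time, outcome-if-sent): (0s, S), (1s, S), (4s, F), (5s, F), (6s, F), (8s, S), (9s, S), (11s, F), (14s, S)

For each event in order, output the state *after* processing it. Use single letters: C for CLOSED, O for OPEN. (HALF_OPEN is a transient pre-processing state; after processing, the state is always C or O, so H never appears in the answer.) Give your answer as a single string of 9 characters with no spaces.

State after each event:
  event#1 t=0s outcome=S: state=CLOSED
  event#2 t=1s outcome=S: state=CLOSED
  event#3 t=4s outcome=F: state=CLOSED
  event#4 t=5s outcome=F: state=OPEN
  event#5 t=6s outcome=F: state=OPEN
  event#6 t=8s outcome=S: state=CLOSED
  event#7 t=9s outcome=S: state=CLOSED
  event#8 t=11s outcome=F: state=CLOSED
  event#9 t=14s outcome=S: state=CLOSED

Answer: CCCOOCCCC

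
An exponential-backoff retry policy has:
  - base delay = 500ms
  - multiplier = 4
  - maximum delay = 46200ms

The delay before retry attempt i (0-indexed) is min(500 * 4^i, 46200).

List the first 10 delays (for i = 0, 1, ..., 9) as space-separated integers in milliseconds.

Answer: 500 2000 8000 32000 46200 46200 46200 46200 46200 46200

Derivation:
Computing each delay:
  i=0: min(500*4^0, 46200) = 500
  i=1: min(500*4^1, 46200) = 2000
  i=2: min(500*4^2, 46200) = 8000
  i=3: min(500*4^3, 46200) = 32000
  i=4: min(500*4^4, 46200) = 46200
  i=5: min(500*4^5, 46200) = 46200
  i=6: min(500*4^6, 46200) = 46200
  i=7: min(500*4^7, 46200) = 46200
  i=8: min(500*4^8, 46200) = 46200
  i=9: min(500*4^9, 46200) = 46200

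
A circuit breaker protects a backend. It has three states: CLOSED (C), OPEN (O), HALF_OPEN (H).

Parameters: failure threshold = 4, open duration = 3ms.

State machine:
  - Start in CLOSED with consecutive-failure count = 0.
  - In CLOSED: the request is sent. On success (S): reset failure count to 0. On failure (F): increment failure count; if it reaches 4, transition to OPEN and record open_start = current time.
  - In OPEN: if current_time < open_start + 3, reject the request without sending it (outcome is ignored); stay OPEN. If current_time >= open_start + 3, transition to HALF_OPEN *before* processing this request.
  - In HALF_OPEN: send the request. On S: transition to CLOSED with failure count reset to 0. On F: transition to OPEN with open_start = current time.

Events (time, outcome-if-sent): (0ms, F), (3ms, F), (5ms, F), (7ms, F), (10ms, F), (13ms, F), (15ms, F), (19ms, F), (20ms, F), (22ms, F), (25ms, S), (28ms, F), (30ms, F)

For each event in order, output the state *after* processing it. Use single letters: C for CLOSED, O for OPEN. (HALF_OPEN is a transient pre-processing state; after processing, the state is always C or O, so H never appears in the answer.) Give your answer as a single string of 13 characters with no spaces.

Answer: CCCOOOOOOOCCC

Derivation:
State after each event:
  event#1 t=0ms outcome=F: state=CLOSED
  event#2 t=3ms outcome=F: state=CLOSED
  event#3 t=5ms outcome=F: state=CLOSED
  event#4 t=7ms outcome=F: state=OPEN
  event#5 t=10ms outcome=F: state=OPEN
  event#6 t=13ms outcome=F: state=OPEN
  event#7 t=15ms outcome=F: state=OPEN
  event#8 t=19ms outcome=F: state=OPEN
  event#9 t=20ms outcome=F: state=OPEN
  event#10 t=22ms outcome=F: state=OPEN
  event#11 t=25ms outcome=S: state=CLOSED
  event#12 t=28ms outcome=F: state=CLOSED
  event#13 t=30ms outcome=F: state=CLOSED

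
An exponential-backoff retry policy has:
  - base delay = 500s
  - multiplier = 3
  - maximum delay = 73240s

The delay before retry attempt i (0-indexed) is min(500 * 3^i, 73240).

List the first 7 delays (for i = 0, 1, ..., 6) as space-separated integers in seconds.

Computing each delay:
  i=0: min(500*3^0, 73240) = 500
  i=1: min(500*3^1, 73240) = 1500
  i=2: min(500*3^2, 73240) = 4500
  i=3: min(500*3^3, 73240) = 13500
  i=4: min(500*3^4, 73240) = 40500
  i=5: min(500*3^5, 73240) = 73240
  i=6: min(500*3^6, 73240) = 73240

Answer: 500 1500 4500 13500 40500 73240 73240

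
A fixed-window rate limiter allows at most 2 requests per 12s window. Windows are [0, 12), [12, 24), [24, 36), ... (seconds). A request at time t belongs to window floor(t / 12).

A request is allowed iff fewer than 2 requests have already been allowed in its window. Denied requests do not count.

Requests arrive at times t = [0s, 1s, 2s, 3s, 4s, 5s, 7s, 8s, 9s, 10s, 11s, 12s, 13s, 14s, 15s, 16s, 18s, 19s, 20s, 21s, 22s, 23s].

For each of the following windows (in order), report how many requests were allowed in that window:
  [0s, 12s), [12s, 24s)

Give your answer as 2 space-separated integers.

Processing requests:
  req#1 t=0s (window 0): ALLOW
  req#2 t=1s (window 0): ALLOW
  req#3 t=2s (window 0): DENY
  req#4 t=3s (window 0): DENY
  req#5 t=4s (window 0): DENY
  req#6 t=5s (window 0): DENY
  req#7 t=7s (window 0): DENY
  req#8 t=8s (window 0): DENY
  req#9 t=9s (window 0): DENY
  req#10 t=10s (window 0): DENY
  req#11 t=11s (window 0): DENY
  req#12 t=12s (window 1): ALLOW
  req#13 t=13s (window 1): ALLOW
  req#14 t=14s (window 1): DENY
  req#15 t=15s (window 1): DENY
  req#16 t=16s (window 1): DENY
  req#17 t=18s (window 1): DENY
  req#18 t=19s (window 1): DENY
  req#19 t=20s (window 1): DENY
  req#20 t=21s (window 1): DENY
  req#21 t=22s (window 1): DENY
  req#22 t=23s (window 1): DENY

Allowed counts by window: 2 2

Answer: 2 2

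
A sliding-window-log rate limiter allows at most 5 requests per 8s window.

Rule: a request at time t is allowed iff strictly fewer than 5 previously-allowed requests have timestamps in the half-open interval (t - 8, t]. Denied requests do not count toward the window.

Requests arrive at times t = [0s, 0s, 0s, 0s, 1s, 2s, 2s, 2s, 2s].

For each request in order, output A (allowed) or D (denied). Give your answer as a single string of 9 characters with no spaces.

Answer: AAAAADDDD

Derivation:
Tracking allowed requests in the window:
  req#1 t=0s: ALLOW
  req#2 t=0s: ALLOW
  req#3 t=0s: ALLOW
  req#4 t=0s: ALLOW
  req#5 t=1s: ALLOW
  req#6 t=2s: DENY
  req#7 t=2s: DENY
  req#8 t=2s: DENY
  req#9 t=2s: DENY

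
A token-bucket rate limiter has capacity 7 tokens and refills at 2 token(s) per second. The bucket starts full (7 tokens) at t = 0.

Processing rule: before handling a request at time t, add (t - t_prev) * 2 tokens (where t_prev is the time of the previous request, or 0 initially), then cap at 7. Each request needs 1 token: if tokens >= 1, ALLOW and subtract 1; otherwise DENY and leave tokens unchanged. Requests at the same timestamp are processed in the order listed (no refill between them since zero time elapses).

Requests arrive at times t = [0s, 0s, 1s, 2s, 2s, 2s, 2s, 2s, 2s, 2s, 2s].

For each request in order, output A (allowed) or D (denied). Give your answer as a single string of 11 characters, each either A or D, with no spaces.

Answer: AAAAAAAAAAD

Derivation:
Simulating step by step:
  req#1 t=0s: ALLOW
  req#2 t=0s: ALLOW
  req#3 t=1s: ALLOW
  req#4 t=2s: ALLOW
  req#5 t=2s: ALLOW
  req#6 t=2s: ALLOW
  req#7 t=2s: ALLOW
  req#8 t=2s: ALLOW
  req#9 t=2s: ALLOW
  req#10 t=2s: ALLOW
  req#11 t=2s: DENY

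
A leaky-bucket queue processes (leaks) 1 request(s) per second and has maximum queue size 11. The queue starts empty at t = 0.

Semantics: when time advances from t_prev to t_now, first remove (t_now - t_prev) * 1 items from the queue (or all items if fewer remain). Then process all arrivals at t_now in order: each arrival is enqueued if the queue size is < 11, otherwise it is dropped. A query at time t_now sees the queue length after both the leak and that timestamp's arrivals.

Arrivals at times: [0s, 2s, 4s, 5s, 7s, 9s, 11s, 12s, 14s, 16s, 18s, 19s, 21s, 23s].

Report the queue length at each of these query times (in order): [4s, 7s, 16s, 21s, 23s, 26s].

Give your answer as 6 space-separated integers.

Queue lengths at query times:
  query t=4s: backlog = 1
  query t=7s: backlog = 1
  query t=16s: backlog = 1
  query t=21s: backlog = 1
  query t=23s: backlog = 1
  query t=26s: backlog = 0

Answer: 1 1 1 1 1 0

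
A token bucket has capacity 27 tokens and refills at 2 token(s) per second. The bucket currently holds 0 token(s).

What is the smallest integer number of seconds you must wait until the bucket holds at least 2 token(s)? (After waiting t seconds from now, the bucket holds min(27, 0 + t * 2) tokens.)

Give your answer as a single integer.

Answer: 1

Derivation:
Need 0 + t * 2 >= 2, so t >= 2/2.
Smallest integer t = ceil(2/2) = 1.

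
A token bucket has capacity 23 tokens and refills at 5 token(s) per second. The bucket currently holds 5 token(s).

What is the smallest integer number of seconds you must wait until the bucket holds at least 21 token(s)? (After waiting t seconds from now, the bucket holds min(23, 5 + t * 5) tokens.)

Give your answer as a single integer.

Answer: 4

Derivation:
Need 5 + t * 5 >= 21, so t >= 16/5.
Smallest integer t = ceil(16/5) = 4.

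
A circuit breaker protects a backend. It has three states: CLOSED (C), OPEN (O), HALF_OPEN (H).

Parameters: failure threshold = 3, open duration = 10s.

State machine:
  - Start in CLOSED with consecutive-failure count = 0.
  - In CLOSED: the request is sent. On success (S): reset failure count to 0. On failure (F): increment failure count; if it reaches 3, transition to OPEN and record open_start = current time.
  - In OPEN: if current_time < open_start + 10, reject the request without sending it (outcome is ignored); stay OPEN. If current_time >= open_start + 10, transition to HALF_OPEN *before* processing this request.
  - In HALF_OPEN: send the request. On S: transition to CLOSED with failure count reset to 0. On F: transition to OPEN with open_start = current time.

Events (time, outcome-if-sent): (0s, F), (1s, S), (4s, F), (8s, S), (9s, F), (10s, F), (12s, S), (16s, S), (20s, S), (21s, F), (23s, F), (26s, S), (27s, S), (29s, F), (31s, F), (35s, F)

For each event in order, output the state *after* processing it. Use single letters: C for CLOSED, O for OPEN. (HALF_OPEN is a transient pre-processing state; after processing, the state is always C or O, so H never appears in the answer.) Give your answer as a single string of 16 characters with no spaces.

State after each event:
  event#1 t=0s outcome=F: state=CLOSED
  event#2 t=1s outcome=S: state=CLOSED
  event#3 t=4s outcome=F: state=CLOSED
  event#4 t=8s outcome=S: state=CLOSED
  event#5 t=9s outcome=F: state=CLOSED
  event#6 t=10s outcome=F: state=CLOSED
  event#7 t=12s outcome=S: state=CLOSED
  event#8 t=16s outcome=S: state=CLOSED
  event#9 t=20s outcome=S: state=CLOSED
  event#10 t=21s outcome=F: state=CLOSED
  event#11 t=23s outcome=F: state=CLOSED
  event#12 t=26s outcome=S: state=CLOSED
  event#13 t=27s outcome=S: state=CLOSED
  event#14 t=29s outcome=F: state=CLOSED
  event#15 t=31s outcome=F: state=CLOSED
  event#16 t=35s outcome=F: state=OPEN

Answer: CCCCCCCCCCCCCCCO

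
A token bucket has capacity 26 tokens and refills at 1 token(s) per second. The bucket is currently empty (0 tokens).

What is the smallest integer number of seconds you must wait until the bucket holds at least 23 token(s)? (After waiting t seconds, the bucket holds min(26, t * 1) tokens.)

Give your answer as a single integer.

Answer: 23

Derivation:
Need t * 1 >= 23, so t >= 23/1.
Smallest integer t = ceil(23/1) = 23.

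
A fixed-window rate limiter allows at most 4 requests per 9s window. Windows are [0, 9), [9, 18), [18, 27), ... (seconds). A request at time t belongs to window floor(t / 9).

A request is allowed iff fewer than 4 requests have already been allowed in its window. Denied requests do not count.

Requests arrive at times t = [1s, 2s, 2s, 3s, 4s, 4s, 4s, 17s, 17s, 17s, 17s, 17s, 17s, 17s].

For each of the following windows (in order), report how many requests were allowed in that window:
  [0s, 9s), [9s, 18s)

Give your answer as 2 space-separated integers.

Answer: 4 4

Derivation:
Processing requests:
  req#1 t=1s (window 0): ALLOW
  req#2 t=2s (window 0): ALLOW
  req#3 t=2s (window 0): ALLOW
  req#4 t=3s (window 0): ALLOW
  req#5 t=4s (window 0): DENY
  req#6 t=4s (window 0): DENY
  req#7 t=4s (window 0): DENY
  req#8 t=17s (window 1): ALLOW
  req#9 t=17s (window 1): ALLOW
  req#10 t=17s (window 1): ALLOW
  req#11 t=17s (window 1): ALLOW
  req#12 t=17s (window 1): DENY
  req#13 t=17s (window 1): DENY
  req#14 t=17s (window 1): DENY

Allowed counts by window: 4 4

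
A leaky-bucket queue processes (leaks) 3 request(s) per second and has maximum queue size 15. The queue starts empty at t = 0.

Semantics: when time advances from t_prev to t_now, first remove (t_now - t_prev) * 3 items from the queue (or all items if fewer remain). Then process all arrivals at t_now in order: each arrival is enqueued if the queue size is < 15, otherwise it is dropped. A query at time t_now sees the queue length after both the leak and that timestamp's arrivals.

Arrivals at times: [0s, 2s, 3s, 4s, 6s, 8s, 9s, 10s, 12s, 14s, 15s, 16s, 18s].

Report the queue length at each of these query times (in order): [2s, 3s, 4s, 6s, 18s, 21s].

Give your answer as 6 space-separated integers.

Queue lengths at query times:
  query t=2s: backlog = 1
  query t=3s: backlog = 1
  query t=4s: backlog = 1
  query t=6s: backlog = 1
  query t=18s: backlog = 1
  query t=21s: backlog = 0

Answer: 1 1 1 1 1 0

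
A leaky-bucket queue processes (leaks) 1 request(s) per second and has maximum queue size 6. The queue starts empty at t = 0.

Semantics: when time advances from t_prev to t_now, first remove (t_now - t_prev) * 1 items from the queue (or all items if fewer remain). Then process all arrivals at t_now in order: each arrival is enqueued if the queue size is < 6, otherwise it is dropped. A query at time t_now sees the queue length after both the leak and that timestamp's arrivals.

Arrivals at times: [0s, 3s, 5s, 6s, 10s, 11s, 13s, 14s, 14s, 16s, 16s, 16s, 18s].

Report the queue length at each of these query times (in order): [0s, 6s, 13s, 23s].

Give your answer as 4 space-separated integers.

Answer: 1 1 1 0

Derivation:
Queue lengths at query times:
  query t=0s: backlog = 1
  query t=6s: backlog = 1
  query t=13s: backlog = 1
  query t=23s: backlog = 0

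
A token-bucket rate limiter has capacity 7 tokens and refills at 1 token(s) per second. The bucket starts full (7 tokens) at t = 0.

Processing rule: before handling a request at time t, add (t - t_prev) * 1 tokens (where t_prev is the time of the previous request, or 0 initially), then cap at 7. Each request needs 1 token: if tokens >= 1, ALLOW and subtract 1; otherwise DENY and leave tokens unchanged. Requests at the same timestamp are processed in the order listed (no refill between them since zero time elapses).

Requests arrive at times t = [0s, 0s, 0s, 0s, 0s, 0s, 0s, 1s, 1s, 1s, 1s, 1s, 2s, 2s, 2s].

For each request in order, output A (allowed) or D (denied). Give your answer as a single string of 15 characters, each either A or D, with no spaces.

Answer: AAAAAAAADDDDADD

Derivation:
Simulating step by step:
  req#1 t=0s: ALLOW
  req#2 t=0s: ALLOW
  req#3 t=0s: ALLOW
  req#4 t=0s: ALLOW
  req#5 t=0s: ALLOW
  req#6 t=0s: ALLOW
  req#7 t=0s: ALLOW
  req#8 t=1s: ALLOW
  req#9 t=1s: DENY
  req#10 t=1s: DENY
  req#11 t=1s: DENY
  req#12 t=1s: DENY
  req#13 t=2s: ALLOW
  req#14 t=2s: DENY
  req#15 t=2s: DENY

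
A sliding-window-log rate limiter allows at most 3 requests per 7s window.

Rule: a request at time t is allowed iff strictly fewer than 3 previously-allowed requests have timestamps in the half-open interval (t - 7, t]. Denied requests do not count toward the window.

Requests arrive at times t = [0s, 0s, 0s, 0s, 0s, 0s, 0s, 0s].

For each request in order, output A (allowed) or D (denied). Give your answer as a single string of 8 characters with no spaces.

Tracking allowed requests in the window:
  req#1 t=0s: ALLOW
  req#2 t=0s: ALLOW
  req#3 t=0s: ALLOW
  req#4 t=0s: DENY
  req#5 t=0s: DENY
  req#6 t=0s: DENY
  req#7 t=0s: DENY
  req#8 t=0s: DENY

Answer: AAADDDDD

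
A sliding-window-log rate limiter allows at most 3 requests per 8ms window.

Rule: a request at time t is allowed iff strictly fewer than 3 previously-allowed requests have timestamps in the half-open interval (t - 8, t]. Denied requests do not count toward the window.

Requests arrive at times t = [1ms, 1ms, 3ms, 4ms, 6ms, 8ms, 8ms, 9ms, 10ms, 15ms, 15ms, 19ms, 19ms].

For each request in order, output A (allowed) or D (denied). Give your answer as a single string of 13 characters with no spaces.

Tracking allowed requests in the window:
  req#1 t=1ms: ALLOW
  req#2 t=1ms: ALLOW
  req#3 t=3ms: ALLOW
  req#4 t=4ms: DENY
  req#5 t=6ms: DENY
  req#6 t=8ms: DENY
  req#7 t=8ms: DENY
  req#8 t=9ms: ALLOW
  req#9 t=10ms: ALLOW
  req#10 t=15ms: ALLOW
  req#11 t=15ms: DENY
  req#12 t=19ms: ALLOW
  req#13 t=19ms: ALLOW

Answer: AAADDDDAAADAA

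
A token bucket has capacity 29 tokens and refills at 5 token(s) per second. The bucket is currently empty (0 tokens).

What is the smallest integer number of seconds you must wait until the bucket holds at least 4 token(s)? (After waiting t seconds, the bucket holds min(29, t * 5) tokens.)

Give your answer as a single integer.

Need t * 5 >= 4, so t >= 4/5.
Smallest integer t = ceil(4/5) = 1.

Answer: 1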